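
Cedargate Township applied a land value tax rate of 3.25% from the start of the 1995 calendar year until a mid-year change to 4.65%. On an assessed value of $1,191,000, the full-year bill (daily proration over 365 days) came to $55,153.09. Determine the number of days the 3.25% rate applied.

Let d = days at the first rate; then 365 − d days at the second rate.
$1,191,000 × [3.25%·d + 4.65%·(365−d)] / 365 = $55,153.09
Solving gives d = 5, so the new rate took effect on 6 January 1995.

5 days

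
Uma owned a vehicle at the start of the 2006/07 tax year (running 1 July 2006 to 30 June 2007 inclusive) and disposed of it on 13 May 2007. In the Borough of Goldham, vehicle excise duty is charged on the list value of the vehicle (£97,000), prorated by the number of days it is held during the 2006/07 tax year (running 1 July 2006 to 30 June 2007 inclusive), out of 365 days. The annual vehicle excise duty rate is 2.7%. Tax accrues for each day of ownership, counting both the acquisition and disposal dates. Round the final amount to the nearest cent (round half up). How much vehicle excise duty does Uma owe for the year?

£2,274.58

Days held (1 July 2006 – 13 May 2007): 317 out of 365
Tax = £97,000 × 2.7% × 317/365 = £2,274.5836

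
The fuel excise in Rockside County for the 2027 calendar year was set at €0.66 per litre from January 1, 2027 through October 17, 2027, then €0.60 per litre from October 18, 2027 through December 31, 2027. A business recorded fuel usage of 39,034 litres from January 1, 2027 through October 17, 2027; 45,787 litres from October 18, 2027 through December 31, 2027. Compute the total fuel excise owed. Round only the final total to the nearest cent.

January 1 – October 17, 2027: 39,034 litres at €0.66/litre → €25,762.44
October 18 – December 31, 2027: 45,787 litres at €0.60/litre → €27,472.20

€53,234.64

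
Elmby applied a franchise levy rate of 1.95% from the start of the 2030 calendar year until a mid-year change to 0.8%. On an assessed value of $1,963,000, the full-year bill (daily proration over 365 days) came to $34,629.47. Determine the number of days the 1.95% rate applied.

Let d = days at the first rate; then 365 − d days at the second rate.
$1,963,000 × [1.95%·d + 0.8%·(365−d)] / 365 = $34,629.47
Solving gives d = 306, so the new rate took effect on 3 Nov 2030.

306 days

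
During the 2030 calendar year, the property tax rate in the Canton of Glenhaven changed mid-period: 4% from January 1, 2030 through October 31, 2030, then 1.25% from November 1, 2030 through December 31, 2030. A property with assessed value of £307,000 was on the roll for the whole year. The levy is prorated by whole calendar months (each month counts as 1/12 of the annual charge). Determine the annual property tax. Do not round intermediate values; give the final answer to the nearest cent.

£10,872.92

January 1 – October 31, 2030: 10 months at 4% → £307,000 × 4% × 10/12 = £10,233.3333
November 1 – December 31, 2030: 2 months at 1.25% → £307,000 × 1.25% × 2/12 = £639.5833
Total = £10,872.9167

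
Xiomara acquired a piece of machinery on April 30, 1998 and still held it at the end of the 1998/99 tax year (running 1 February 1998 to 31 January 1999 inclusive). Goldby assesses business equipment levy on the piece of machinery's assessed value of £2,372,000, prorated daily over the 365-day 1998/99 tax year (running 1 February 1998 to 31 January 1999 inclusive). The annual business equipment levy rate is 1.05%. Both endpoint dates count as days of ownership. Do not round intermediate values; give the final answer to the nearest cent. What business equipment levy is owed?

Days held (April 30, 1998 – January 31, 1999): 277 out of 365
Tax = £2,372,000 × 1.05% × 277/365 = £18,901.2658

£18,901.27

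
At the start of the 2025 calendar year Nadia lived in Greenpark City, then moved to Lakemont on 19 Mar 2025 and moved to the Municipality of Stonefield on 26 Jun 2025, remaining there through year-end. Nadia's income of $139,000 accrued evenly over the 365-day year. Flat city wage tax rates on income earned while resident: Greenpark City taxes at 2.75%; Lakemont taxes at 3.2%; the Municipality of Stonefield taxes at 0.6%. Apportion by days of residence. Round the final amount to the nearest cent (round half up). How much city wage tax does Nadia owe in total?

Greenpark City, 1 Jan – 18 Mar 2025: 77 days → $139,000 × 2.75% × 77/365 = $806.3904
Lakemont, 19 Mar – 25 Jun 2025: 99 days → $139,000 × 3.2% × 99/365 = $1,206.4438
The Municipality of Stonefield, 26 Jun – 31 Dec 2025: 189 days → $139,000 × 0.6% × 189/365 = $431.8521
Total = $2,444.6863

$2,444.69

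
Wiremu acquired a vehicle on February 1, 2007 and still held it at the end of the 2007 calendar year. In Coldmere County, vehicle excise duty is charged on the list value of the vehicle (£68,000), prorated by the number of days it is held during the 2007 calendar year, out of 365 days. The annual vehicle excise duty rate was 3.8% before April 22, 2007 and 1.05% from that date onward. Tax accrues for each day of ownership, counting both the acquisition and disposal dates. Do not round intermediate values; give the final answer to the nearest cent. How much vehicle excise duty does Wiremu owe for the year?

February 1 – April 21, 2007: 80 days at 3.8% → £68,000 × 3.8% × 80/365 = £566.3562
April 22 – December 31, 2007: 254 days at 1.05% → £68,000 × 1.05% × 254/365 = £496.8658
Total = £1,063.2219

£1,063.22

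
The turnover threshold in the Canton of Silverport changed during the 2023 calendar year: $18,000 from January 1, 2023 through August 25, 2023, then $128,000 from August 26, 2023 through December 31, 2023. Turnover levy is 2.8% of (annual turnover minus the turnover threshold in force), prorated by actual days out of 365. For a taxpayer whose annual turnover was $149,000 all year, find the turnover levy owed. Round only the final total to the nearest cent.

$2,587.89

January 1 – August 25, 2023: 237 days, exemption $18,000 → ($149,000 − $18,000) × 2.8% × 237/365 = $2,381.6877
August 26 – December 31, 2023: 128 days, exemption $128,000 → ($149,000 − $128,000) × 2.8% × 128/365 = $206.2027
Total = $2,587.8904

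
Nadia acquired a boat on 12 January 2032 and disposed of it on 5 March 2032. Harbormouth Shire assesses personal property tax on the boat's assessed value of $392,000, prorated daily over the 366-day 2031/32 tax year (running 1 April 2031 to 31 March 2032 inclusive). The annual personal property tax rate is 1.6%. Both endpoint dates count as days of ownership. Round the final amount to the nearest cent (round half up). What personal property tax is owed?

Days held (12 January – 5 March 2032): 54 out of 366
Tax = $392,000 × 1.6% × 54/366 = $925.3770

$925.38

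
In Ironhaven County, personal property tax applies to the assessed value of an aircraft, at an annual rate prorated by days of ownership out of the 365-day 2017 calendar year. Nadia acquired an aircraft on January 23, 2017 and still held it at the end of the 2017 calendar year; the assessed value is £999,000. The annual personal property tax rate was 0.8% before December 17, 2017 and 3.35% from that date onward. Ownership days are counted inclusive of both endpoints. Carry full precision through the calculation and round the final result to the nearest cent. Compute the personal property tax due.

January 23 – December 16, 2017: 328 days at 0.8% → £999,000 × 0.8% × 328/365 = £7,181.8521
December 17 – December 31, 2017: 15 days at 3.35% → £999,000 × 3.35% × 15/365 = £1,375.3356
Total = £8,557.1877

£8,557.19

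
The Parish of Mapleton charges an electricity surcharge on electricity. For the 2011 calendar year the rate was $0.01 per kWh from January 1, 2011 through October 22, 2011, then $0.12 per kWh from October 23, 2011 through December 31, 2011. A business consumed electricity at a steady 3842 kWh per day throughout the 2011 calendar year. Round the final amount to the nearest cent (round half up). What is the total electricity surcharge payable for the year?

January 1 – October 22, 2011: 295 days × 3842 kWh/day = 1,133,390 kWh at $0.01/kWh → $11,333.90
October 23 – December 31, 2011: 70 days × 3842 kWh/day = 268,940 kWh at $0.12/kWh → $32,272.80

$43,606.70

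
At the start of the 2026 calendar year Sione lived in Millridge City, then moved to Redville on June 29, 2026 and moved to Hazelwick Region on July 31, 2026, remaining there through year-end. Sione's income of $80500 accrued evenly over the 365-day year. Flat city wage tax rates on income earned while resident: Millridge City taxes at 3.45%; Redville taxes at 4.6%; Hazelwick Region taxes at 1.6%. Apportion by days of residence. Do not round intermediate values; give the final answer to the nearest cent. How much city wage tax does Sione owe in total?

Millridge City, January 1 – June 28, 2026: 179 days → $80500 × 3.45% × 179/365 = $1361.9938
Redville, June 29 – July 30, 2026: 32 days → $80500 × 4.6% × 32/365 = $324.6466
Hazelwick Region, July 31 – December 31, 2026: 154 days → $80500 × 1.6% × 154/365 = $543.4301
Total = $2230.0705

$2230.07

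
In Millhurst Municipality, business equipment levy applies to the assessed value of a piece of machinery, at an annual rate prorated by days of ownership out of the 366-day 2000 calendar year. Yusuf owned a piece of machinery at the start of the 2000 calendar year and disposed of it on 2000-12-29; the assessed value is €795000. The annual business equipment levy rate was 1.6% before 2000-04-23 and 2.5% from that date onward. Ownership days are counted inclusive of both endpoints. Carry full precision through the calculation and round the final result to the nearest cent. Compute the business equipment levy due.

2000-01-01 to 2000-04-22: 113 days at 1.6% → €795000 × 1.6% × 113/366 = €3927.2131
2000-04-23 to 2000-12-29: 251 days at 2.5% → €795000 × 2.5% × 251/366 = €13630.1230
Total = €17557.3361

€17557.34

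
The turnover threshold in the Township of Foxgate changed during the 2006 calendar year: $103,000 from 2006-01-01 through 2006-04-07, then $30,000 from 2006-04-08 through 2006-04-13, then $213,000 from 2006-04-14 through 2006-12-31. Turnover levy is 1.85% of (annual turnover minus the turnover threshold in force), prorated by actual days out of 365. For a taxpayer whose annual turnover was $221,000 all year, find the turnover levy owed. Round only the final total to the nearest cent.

$744.46

2006-01-01 to 2006-04-07: 97 days, exemption $103,000 → ($221,000 − $103,000) × 1.85% × 97/365 = $580.1397
2006-04-08 to 2006-04-13: 6 days, exemption $30,000 → ($221,000 − $30,000) × 1.85% × 6/365 = $58.0849
2006-04-14 to 2006-12-31: 262 days, exemption $213,000 → ($221,000 − $213,000) × 1.85% × 262/365 = $106.2356
Total = $744.4603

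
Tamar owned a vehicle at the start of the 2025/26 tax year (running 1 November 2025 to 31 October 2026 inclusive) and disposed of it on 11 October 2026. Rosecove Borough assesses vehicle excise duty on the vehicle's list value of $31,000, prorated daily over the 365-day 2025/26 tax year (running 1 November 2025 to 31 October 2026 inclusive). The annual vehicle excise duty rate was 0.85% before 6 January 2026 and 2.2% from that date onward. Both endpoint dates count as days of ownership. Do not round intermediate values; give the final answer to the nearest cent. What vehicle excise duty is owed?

1 November 2025 – 5 January 2026: 66 days at 0.85% → $31,000 × 0.85% × 66/365 = $47.6466
6 January – 11 October 2026: 279 days at 2.2% → $31,000 × 2.2% × 279/365 = $521.3096
Total = $568.9562

$568.96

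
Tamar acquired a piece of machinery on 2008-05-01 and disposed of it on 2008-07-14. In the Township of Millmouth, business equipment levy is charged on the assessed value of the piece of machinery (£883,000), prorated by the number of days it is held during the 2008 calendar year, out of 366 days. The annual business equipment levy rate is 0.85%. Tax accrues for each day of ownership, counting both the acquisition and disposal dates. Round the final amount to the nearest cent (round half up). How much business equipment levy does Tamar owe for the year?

£1,538.01

Days held (2008-05-01 to 2008-07-14): 75 out of 366
Tax = £883,000 × 0.85% × 75/366 = £1,538.0123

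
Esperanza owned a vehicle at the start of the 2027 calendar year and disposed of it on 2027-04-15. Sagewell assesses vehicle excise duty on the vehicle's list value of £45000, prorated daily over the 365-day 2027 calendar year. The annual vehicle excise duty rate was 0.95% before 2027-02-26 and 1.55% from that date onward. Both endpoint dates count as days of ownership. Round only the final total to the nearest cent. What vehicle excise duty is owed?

£159.23

2027-01-01 to 2027-02-25: 56 days at 0.95% → £45000 × 0.95% × 56/365 = £65.5890
2027-02-26 to 2027-04-15: 49 days at 1.55% → £45000 × 1.55% × 49/365 = £93.6370
Total = £159.2260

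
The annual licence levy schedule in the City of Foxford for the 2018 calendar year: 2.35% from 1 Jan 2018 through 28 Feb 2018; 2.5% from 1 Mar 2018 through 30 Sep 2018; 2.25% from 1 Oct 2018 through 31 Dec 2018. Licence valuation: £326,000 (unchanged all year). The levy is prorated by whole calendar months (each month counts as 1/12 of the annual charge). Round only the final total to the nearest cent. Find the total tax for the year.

£7,864.75

1 Jan – 28 Feb 2018: 2 months at 2.35% → £326,000 × 2.35% × 2/12 = £1,276.8333
1 Mar – 30 Sep 2018: 7 months at 2.5% → £326,000 × 2.5% × 7/12 = £4,754.1667
1 Oct – 31 Dec 2018: 3 months at 2.25% → £326,000 × 2.25% × 3/12 = £1,833.7500
Total = £7,864.7500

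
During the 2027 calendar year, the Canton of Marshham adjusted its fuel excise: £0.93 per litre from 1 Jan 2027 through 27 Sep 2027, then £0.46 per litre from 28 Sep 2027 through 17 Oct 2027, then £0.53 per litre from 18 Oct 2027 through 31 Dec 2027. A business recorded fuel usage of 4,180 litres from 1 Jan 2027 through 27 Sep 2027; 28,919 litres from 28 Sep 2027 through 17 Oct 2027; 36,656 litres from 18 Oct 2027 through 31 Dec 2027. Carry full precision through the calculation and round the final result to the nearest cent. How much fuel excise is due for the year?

1 Jan – 27 Sep 2027: 4,180 litres at £0.93/litre → £3,887.40
28 Sep – 17 Oct 2027: 28,919 litres at £0.46/litre → £13,302.74
18 Oct – 31 Dec 2027: 36,656 litres at £0.53/litre → £19,427.68

£36,617.82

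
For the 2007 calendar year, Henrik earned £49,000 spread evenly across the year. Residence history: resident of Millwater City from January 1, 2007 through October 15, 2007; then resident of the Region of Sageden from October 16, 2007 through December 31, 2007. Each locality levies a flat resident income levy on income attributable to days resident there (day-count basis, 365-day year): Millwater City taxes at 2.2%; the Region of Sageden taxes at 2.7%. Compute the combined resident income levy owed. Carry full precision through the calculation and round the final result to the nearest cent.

£1,129.68

Millwater City, January 1 – October 15, 2007: 288 days → £49,000 × 2.2% × 288/365 = £850.5863
The Region of Sageden, October 16 – December 31, 2007: 77 days → £49,000 × 2.7% × 77/365 = £279.0986
Total = £1,129.6849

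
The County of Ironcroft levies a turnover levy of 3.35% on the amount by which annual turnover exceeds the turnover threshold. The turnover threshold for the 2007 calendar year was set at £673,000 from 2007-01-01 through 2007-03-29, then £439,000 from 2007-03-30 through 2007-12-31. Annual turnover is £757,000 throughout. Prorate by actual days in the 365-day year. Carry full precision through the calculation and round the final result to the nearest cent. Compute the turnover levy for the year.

£8,763.05

2007-01-01 to 2007-03-29: 88 days, exemption £673,000 → (£757,000 − £673,000) × 3.35% × 88/365 = £678.4438
2007-03-30 to 2007-12-31: 277 days, exemption £439,000 → (£757,000 − £439,000) × 3.35% × 277/365 = £8,084.6055
Total = £8,763.0493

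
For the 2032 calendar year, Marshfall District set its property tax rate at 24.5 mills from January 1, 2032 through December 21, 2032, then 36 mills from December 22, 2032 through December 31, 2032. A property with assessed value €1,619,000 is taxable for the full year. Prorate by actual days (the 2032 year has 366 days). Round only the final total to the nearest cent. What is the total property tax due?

January 1 – December 21, 2032: 356 days at 24.5 mills → €1,619,000 × 2.45% × 356/366 = €38,581.7432
December 22 – December 31, 2032: 10 days at 36 mills → €1,619,000 × 3.6% × 10/366 = €1,592.4590
Total = €40,174.2022

€40,174.20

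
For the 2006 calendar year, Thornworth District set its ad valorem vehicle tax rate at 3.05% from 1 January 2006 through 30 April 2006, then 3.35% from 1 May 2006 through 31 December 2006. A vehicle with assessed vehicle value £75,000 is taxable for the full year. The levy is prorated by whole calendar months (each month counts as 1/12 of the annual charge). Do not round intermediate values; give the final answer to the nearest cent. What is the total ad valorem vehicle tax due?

1 January – 30 April 2006: 4 months at 3.05% → £75,000 × 3.05% × 4/12 = £762.5000
1 May – 31 December 2006: 8 months at 3.35% → £75,000 × 3.35% × 8/12 = £1,675.0000
Total = £2,437.5000

£2,437.50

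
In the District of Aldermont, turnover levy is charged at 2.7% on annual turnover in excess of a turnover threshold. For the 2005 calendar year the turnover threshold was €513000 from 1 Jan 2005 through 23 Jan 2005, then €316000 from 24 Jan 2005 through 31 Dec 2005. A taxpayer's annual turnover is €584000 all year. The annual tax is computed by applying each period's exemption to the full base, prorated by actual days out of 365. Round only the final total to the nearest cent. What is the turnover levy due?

1 Jan – 23 Jan 2005: 23 days, exemption €513000 → (€584000 − €513000) × 2.7% × 23/365 = €120.7973
24 Jan – 31 Dec 2005: 342 days, exemption €316000 → (€584000 − €316000) × 2.7% × 342/365 = €6780.0329
Total = €6900.8301

€6900.83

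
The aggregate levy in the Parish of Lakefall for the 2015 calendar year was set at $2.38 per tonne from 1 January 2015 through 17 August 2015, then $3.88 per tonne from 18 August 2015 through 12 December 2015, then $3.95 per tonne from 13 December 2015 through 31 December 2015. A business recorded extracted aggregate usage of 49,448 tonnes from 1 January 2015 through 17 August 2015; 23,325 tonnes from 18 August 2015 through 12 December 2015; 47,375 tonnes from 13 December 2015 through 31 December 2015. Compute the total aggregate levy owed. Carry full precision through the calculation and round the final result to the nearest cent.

$395,318.49

1 January – 17 August 2015: 49,448 tonnes at $2.38/tonne → $117,686.24
18 August – 12 December 2015: 23,325 tonnes at $3.88/tonne → $90,501.00
13 December – 31 December 2015: 47,375 tonnes at $3.95/tonne → $187,131.25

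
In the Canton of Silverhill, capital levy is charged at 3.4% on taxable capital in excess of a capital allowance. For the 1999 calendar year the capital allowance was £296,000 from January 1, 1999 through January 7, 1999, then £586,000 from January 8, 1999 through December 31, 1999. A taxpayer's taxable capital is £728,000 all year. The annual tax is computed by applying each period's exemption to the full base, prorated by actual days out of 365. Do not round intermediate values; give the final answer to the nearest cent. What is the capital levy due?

January 1 – January 7, 1999: 7 days, exemption £296,000 → (£728,000 − £296,000) × 3.4% × 7/365 = £281.6877
January 8 – December 31, 1999: 358 days, exemption £586,000 → (£728,000 − £586,000) × 3.4% × 358/365 = £4,735.4082
Total = £5,017.0959

£5,017.10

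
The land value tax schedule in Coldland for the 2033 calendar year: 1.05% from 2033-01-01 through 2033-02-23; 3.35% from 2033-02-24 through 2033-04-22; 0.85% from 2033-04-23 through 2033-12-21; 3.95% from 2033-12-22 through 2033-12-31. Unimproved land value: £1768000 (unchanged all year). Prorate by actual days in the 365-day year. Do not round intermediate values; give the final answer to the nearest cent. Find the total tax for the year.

£24076.28

2033-01-01 to 2033-02-23: 54 days at 1.05% → £1768000 × 1.05% × 54/365 = £2746.4548
2033-02-24 to 2033-04-22: 58 days at 3.35% → £1768000 × 3.35% × 58/365 = £9411.5726
2033-04-23 to 2033-12-21: 243 days at 0.85% → £1768000 × 0.85% × 243/365 = £10004.9425
2033-12-22 to 2033-12-31: 10 days at 3.95% → £1768000 × 3.95% × 10/365 = £1913.3151
Total = £24076.2849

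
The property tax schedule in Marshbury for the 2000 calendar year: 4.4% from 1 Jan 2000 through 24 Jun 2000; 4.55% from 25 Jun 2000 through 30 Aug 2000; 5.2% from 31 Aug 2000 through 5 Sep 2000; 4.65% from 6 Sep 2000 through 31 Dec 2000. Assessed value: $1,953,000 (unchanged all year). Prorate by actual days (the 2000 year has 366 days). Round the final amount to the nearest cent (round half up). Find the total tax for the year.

1 Jan – 24 Jun 2000: 176 days at 4.4% → $1,953,000 × 4.4% × 176/366 = $41,322.4918
25 Jun – 30 Aug 2000: 67 days at 4.55% → $1,953,000 × 4.55% × 67/366 = $16,266.9959
31 Aug – 5 Sep 2000: 6 days at 5.2% → $1,953,000 × 5.2% × 6/366 = $1,664.8525
6 Sep – 31 Dec 2000: 117 days at 4.65% → $1,953,000 × 4.65% × 117/366 = $29,030.8648
Total = $88,285.2049

$88,285.20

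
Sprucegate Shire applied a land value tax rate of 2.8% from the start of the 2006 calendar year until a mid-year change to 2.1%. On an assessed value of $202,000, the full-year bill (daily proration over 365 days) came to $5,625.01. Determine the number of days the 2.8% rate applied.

357 days

Let d = days at the first rate; then 365 − d days at the second rate.
$202,000 × [2.8%·d + 2.1%·(365−d)] / 365 = $5,625.01
Solving gives d = 357, so the new rate took effect on 24 Dec 2006.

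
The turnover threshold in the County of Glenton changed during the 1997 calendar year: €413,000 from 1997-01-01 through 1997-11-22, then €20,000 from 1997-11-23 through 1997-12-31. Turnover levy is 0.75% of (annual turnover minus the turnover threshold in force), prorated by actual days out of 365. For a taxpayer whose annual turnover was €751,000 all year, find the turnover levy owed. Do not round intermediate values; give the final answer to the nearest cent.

1997-01-01 to 1997-11-22: 326 days, exemption €413,000 → (€751,000 − €413,000) × 0.75% × 326/365 = €2,264.1370
1997-11-23 to 1997-12-31: 39 days, exemption €20,000 → (€751,000 − €20,000) × 0.75% × 39/365 = €585.8014
Total = €2,849.9384

€2,849.94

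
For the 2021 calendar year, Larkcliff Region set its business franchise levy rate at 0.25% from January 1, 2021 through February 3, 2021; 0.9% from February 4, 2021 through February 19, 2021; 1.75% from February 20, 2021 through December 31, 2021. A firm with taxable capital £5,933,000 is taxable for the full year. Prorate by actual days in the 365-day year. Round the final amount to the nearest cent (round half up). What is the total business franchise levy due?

January 1 – February 3, 2021: 34 days at 0.25% → £5,933,000 × 0.25% × 34/365 = £1,381.6575
February 4 – February 19, 2021: 16 days at 0.9% → £5,933,000 × 0.9% × 16/365 = £2,340.6904
February 20 – December 31, 2021: 315 days at 1.75% → £5,933,000 × 1.75% × 315/365 = £89,604.5548
Total = £93,326.9027

£93,326.90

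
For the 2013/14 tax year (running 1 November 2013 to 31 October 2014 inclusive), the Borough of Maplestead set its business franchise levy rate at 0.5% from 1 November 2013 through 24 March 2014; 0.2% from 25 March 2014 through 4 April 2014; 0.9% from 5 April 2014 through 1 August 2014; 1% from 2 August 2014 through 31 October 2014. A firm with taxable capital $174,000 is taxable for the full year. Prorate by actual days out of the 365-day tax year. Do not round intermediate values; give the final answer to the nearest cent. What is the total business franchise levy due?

$1,298.09

1 November 2013 – 24 March 2014: 144 days at 0.5% → $174,000 × 0.5% × 144/365 = $343.2329
25 March – 4 April 2014: 11 days at 0.2% → $174,000 × 0.2% × 11/365 = $10.4877
5 April – 1 August 2014: 119 days at 0.9% → $174,000 × 0.9% × 119/365 = $510.5589
2 August – 31 October 2014: 91 days at 1% → $174,000 × 1% × 91/365 = $433.8082
Total = $1,298.0877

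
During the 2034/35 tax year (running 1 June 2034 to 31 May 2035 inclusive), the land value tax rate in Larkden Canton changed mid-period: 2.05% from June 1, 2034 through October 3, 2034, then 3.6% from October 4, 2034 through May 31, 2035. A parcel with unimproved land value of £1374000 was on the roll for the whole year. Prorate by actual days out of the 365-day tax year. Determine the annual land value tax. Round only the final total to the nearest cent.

June 1 – October 3, 2034: 125 days at 2.05% → £1374000 × 2.05% × 125/365 = £9646.2329
October 4, 2034 – May 31, 2035: 240 days at 3.6% → £1374000 × 3.6% × 240/365 = £32524.2740
Total = £42170.5068

£42170.51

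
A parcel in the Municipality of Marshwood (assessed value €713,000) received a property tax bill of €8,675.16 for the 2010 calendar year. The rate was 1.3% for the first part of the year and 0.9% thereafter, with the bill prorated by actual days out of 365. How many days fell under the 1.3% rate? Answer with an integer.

Let d = days at the first rate; then 365 − d days at the second rate.
€713,000 × [1.3%·d + 0.9%·(365−d)] / 365 = €8,675.16
Solving gives d = 289, so the new rate took effect on 17 October 2010.

289 days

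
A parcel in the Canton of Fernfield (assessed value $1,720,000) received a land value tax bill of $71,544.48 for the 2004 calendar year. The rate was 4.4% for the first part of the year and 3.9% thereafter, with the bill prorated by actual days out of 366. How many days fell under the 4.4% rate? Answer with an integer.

Let d = days at the first rate; then 366 − d days at the second rate.
$1,720,000 × [4.4%·d + 3.9%·(366−d)] / 366 = $71,544.48
Solving gives d = 190, so the new rate took effect on 9 July 2004.

190 days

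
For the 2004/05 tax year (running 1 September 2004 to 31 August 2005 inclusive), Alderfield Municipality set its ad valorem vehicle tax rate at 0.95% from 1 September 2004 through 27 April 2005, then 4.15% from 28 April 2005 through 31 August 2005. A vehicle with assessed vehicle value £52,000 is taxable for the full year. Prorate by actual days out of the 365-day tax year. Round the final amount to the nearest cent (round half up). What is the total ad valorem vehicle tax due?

£1,068.42

1 September 2004 – 27 April 2005: 239 days at 0.95% → £52,000 × 0.95% × 239/365 = £323.4685
28 April – 31 August 2005: 126 days at 4.15% → £52,000 × 4.15% × 126/365 = £744.9534
Total = £1,068.4219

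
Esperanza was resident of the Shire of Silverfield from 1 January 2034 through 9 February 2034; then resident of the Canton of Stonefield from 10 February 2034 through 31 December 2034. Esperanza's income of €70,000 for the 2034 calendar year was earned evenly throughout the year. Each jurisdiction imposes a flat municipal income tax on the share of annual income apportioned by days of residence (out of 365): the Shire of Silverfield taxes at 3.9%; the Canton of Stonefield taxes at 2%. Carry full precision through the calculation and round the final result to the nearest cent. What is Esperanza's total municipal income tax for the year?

€1,545.75

The Shire of Silverfield, 1 January – 9 February 2034: 40 days → €70,000 × 3.9% × 40/365 = €299.1781
The Canton of Stonefield, 10 February – 31 December 2034: 325 days → €70,000 × 2% × 325/365 = €1,246.5753
Total = €1,545.7534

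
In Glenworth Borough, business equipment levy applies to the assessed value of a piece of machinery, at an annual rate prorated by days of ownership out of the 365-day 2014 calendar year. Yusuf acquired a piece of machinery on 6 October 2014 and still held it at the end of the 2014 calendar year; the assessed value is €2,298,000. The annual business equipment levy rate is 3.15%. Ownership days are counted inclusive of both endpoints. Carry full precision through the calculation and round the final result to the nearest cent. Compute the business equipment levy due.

€17,253.89

Days held (6 October – 31 December 2014): 87 out of 365
Tax = €2,298,000 × 3.15% × 87/365 = €17,253.8877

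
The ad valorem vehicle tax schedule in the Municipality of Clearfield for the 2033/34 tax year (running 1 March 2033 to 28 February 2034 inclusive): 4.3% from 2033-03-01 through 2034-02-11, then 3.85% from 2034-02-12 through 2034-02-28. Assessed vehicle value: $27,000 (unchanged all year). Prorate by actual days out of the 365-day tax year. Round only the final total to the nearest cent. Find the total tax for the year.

$1,155.34

2033-03-01 to 2034-02-11: 348 days at 4.3% → $27,000 × 4.3% × 348/365 = $1,106.9260
2034-02-12 to 2034-02-28: 17 days at 3.85% → $27,000 × 3.85% × 17/365 = $48.4151
Total = $1,155.3411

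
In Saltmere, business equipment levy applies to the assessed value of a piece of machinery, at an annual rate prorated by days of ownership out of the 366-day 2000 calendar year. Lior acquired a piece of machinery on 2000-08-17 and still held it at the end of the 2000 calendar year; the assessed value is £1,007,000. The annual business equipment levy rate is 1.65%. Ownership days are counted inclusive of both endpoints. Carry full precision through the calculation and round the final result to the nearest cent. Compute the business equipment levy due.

Days held (2000-08-17 to 2000-12-31): 137 out of 366
Tax = £1,007,000 × 1.65% × 137/366 = £6,219.4631

£6,219.46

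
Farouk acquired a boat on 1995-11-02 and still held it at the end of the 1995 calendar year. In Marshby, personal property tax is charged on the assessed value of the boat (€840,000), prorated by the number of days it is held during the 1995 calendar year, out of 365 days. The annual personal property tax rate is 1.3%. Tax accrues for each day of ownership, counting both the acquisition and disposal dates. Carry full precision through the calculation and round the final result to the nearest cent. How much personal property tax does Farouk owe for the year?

€1,795.07

Days held (1995-11-02 to 1995-12-31): 60 out of 365
Tax = €840,000 × 1.3% × 60/365 = €1,795.0685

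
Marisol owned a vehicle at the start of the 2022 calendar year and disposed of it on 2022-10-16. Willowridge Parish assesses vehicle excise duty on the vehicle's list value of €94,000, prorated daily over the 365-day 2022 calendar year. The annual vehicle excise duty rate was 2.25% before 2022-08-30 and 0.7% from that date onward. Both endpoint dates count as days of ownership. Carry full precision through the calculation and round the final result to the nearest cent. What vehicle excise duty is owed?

2022-01-01 to 2022-08-29: 241 days at 2.25% → €94,000 × 2.25% × 241/365 = €1,396.4795
2022-08-30 to 2022-10-16: 48 days at 0.7% → €94,000 × 0.7% × 48/365 = €86.5315
Total = €1,483.0110

€1,483.01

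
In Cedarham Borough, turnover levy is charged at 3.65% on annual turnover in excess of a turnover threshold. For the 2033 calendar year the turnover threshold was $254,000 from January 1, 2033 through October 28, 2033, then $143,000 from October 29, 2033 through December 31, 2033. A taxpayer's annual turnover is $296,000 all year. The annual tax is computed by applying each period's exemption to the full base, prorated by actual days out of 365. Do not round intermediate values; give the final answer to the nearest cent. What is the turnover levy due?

$2,243.40

January 1 – October 28, 2033: 301 days, exemption $254,000 → ($296,000 − $254,000) × 3.65% × 301/365 = $1,264.2000
October 29 – December 31, 2033: 64 days, exemption $143,000 → ($296,000 − $143,000) × 3.65% × 64/365 = $979.2000
Total = $2,243.4000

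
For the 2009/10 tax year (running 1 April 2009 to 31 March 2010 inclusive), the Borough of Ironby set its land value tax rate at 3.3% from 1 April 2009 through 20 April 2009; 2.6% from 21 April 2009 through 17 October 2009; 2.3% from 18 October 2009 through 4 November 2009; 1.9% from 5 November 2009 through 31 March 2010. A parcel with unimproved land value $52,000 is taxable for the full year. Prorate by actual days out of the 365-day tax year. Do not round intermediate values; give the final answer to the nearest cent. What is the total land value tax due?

$1,217.65

1 April – 20 April 2009: 20 days at 3.3% → $52,000 × 3.3% × 20/365 = $94.0274
21 April – 17 October 2009: 180 days at 2.6% → $52,000 × 2.6% × 180/365 = $666.7397
18 October – 4 November 2009: 18 days at 2.3% → $52,000 × 2.3% × 18/365 = $58.9808
5 November 2009 – 31 March 2010: 147 days at 1.9% → $52,000 × 1.9% × 147/365 = $397.9068
Total = $1,217.6548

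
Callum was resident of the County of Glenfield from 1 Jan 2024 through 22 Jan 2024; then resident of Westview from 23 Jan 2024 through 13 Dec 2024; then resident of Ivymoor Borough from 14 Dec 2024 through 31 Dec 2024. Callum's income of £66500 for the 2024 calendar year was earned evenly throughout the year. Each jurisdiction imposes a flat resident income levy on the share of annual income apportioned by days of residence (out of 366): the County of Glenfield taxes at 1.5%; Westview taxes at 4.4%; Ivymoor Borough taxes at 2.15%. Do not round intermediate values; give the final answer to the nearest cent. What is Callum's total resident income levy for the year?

£2736.49

The County of Glenfield, 1 Jan – 22 Jan 2024: 22 days → £66500 × 1.5% × 22/366 = £59.9590
Westview, 23 Jan – 13 Dec 2024: 326 days → £66500 × 4.4% × 326/366 = £2606.2186
Ivymoor Borough, 14 Dec – 31 Dec 2024: 18 days → £66500 × 2.15% × 18/366 = £70.3156
Total = £2736.4932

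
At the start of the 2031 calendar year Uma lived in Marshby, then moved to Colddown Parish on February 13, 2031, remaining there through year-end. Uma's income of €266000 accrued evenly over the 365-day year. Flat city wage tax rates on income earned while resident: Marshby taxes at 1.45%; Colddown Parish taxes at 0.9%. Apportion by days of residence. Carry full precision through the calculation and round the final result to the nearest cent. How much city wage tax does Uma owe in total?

Marshby, January 1 – February 12, 2031: 43 days → €266000 × 1.45% × 43/365 = €454.3863
Colddown Parish, February 13 – December 31, 2031: 322 days → €266000 × 0.9% × 322/365 = €2111.9671
Total = €2566.3534

€2566.35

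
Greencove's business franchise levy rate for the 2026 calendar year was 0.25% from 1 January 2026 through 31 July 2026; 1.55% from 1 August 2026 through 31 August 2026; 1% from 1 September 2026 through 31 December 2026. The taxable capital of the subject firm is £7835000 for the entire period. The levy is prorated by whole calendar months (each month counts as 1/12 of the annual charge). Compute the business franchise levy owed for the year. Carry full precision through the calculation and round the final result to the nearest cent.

£47662.92

1 January – 31 July 2026: 7 months at 0.25% → £7835000 × 0.25% × 7/12 = £11426.0417
1 August – 31 August 2026: 1 month at 1.55% → £7835000 × 1.55% × 1/12 = £10120.2083
1 September – 31 December 2026: 4 months at 1% → £7835000 × 1% × 4/12 = £26116.6667
Total = £47662.9167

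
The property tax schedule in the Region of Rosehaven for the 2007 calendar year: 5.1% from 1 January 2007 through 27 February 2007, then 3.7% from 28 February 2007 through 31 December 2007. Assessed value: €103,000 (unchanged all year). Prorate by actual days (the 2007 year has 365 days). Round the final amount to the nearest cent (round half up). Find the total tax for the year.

€4,040.14

1 January – 27 February 2007: 58 days at 5.1% → €103,000 × 5.1% × 58/365 = €834.7233
28 February – 31 December 2007: 307 days at 3.7% → €103,000 × 3.7% × 307/365 = €3,205.4164
Total = €4,040.1397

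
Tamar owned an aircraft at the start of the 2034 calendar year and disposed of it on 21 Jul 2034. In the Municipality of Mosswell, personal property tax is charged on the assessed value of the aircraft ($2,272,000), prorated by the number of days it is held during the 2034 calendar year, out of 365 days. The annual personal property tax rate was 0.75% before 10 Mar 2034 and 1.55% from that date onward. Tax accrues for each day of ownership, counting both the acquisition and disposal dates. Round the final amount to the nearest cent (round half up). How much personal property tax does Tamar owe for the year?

1 Jan – 9 Mar 2034: 68 days at 0.75% → $2,272,000 × 0.75% × 68/365 = $3,174.5753
10 Mar – 21 Jul 2034: 134 days at 1.55% → $2,272,000 × 1.55% × 134/365 = $12,928.6137
Total = $16,103.1890

$16,103.19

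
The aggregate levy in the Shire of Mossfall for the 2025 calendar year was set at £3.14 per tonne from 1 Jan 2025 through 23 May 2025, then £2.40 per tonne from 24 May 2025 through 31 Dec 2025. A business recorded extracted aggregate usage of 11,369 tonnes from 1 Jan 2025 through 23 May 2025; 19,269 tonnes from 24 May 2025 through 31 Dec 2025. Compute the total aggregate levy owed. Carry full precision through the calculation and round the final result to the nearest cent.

£81,944.26

1 Jan – 23 May 2025: 11,369 tonnes at £3.14/tonne → £35,698.66
24 May – 31 Dec 2025: 19,269 tonnes at £2.40/tonne → £46,245.60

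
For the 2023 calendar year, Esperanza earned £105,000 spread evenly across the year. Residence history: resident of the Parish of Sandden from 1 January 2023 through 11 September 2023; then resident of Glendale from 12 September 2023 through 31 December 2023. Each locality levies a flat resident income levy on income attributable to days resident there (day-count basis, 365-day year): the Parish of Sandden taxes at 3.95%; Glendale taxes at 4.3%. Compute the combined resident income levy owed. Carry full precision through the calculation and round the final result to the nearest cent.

The Parish of Sandden, 1 January – 11 September 2023: 254 days → £105,000 × 3.95% × 254/365 = £2,886.2055
Glendale, 12 September – 31 December 2023: 111 days → £105,000 × 4.3% × 111/365 = £1,373.0548
Total = £4,259.2603

£4,259.26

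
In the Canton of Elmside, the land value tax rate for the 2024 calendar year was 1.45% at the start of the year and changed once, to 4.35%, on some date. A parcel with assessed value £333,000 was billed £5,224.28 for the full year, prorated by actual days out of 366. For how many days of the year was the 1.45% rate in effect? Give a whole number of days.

351 days

Let d = days at the first rate; then 366 − d days at the second rate.
£333,000 × [1.45%·d + 4.35%·(366−d)] / 366 = £5,224.28
Solving gives d = 351, so the new rate took effect on 17 Dec 2024.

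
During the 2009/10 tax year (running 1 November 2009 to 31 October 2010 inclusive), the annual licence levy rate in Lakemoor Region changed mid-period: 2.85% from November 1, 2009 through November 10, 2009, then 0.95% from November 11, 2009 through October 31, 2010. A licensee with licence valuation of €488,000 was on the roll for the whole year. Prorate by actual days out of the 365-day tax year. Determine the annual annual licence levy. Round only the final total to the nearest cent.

November 1 – November 10, 2009: 10 days at 2.85% → €488,000 × 2.85% × 10/365 = €381.0411
November 11, 2009 – October 31, 2010: 355 days at 0.95% → €488,000 × 0.95% × 355/365 = €4,508.9863
Total = €4,890.0274

€4,890.03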